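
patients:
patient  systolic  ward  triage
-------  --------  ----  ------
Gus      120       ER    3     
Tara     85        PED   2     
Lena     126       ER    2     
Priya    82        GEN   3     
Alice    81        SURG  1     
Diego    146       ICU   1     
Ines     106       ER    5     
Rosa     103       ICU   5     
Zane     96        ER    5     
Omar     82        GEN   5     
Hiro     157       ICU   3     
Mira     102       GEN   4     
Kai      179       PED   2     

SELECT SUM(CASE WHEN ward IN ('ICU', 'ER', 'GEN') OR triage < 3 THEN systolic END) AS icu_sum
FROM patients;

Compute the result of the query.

1465

patient=Gus: ✓ → 120
patient=Tara: ✓ → 85
patient=Lena: ✓ → 126
patient=Priya: ✓ → 82
patient=Alice: ✓ → 81
patient=Diego: ✓ → 146
patient=Ines: ✓ → 106
patient=Rosa: ✓ → 103
patient=Zane: ✓ → 96
patient=Omar: ✓ → 82
patient=Hiro: ✓ → 157
patient=Mira: ✓ → 102
patient=Kai: ✓ → 179
icu_sum = 120 + 85 + 126 + 82 + 81 + 146 + 106 + 103 + 96 + 82 + 157 + 102 + 179 = 1465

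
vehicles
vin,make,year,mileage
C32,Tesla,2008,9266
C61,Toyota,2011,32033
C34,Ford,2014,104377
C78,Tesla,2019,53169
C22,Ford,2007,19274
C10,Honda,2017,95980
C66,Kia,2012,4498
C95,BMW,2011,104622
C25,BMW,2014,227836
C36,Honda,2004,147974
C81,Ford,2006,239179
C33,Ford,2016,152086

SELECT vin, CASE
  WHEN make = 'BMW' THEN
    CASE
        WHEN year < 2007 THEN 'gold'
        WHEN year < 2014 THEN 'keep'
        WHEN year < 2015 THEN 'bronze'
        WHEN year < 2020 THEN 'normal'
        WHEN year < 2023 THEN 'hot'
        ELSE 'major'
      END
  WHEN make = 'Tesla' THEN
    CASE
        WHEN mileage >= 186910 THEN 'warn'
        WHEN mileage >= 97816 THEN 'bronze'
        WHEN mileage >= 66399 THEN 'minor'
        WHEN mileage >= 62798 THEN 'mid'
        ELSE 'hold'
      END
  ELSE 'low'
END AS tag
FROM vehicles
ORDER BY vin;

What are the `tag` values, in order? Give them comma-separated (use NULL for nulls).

low, low, bronze, hold, low, low, low, low, low, hold, low, keep

vin=C10: make='Honda' → outer ELSE → low
vin=C22: make='Ford' → outer ELSE → low
vin=C25: make='BMW' → inner[year < 2015] → bronze
vin=C32: make='Tesla' → inner[ELSE] → hold
vin=C33: make='Ford' → outer ELSE → low
vin=C34: make='Ford' → outer ELSE → low
vin=C36: make='Honda' → outer ELSE → low
vin=C61: make='Toyota' → outer ELSE → low
vin=C66: make='Kia' → outer ELSE → low
vin=C78: make='Tesla' → inner[ELSE] → hold
vin=C81: make='Ford' → outer ELSE → low
vin=C95: make='BMW' → inner[year < 2014] → keep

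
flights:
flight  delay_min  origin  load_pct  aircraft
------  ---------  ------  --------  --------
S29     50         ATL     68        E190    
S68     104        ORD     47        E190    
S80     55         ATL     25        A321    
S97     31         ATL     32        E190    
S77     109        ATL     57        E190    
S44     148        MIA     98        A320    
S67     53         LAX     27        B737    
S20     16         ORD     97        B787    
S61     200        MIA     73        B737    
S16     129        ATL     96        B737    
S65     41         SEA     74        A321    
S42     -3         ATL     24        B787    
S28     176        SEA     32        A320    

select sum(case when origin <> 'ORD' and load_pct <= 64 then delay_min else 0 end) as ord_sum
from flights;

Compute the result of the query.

421

flight=S29: ✗
flight=S68: ✗
flight=S80: ✓ → 55
flight=S97: ✓ → 31
flight=S77: ✓ → 109
flight=S44: ✗
flight=S67: ✓ → 53
flight=S20: ✗
flight=S61: ✗
flight=S16: ✗
flight=S65: ✗
flight=S42: ✓ → -3
flight=S28: ✓ → 176
ord_sum = 55 + 31 + 109 + 53 + -3 + 176 = 421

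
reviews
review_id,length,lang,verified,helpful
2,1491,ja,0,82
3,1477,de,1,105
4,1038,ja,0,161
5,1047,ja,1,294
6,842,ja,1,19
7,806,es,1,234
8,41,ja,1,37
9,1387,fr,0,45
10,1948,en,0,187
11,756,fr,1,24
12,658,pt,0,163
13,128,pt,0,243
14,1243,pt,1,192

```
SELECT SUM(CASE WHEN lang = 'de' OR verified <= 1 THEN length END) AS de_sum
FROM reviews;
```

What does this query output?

review_id=2: ✓ → 1491
review_id=3: ✓ → 1477
review_id=4: ✓ → 1038
review_id=5: ✓ → 1047
review_id=6: ✓ → 842
review_id=7: ✓ → 806
review_id=8: ✓ → 41
review_id=9: ✓ → 1387
review_id=10: ✓ → 1948
review_id=11: ✓ → 756
review_id=12: ✓ → 658
review_id=13: ✓ → 128
review_id=14: ✓ → 1243
de_sum = 1491 + 1477 + 1038 + 1047 + 842 + 806 + 41 + 1387 + 1948 + 756 + 658 + 128 + 1243 = 12862

12862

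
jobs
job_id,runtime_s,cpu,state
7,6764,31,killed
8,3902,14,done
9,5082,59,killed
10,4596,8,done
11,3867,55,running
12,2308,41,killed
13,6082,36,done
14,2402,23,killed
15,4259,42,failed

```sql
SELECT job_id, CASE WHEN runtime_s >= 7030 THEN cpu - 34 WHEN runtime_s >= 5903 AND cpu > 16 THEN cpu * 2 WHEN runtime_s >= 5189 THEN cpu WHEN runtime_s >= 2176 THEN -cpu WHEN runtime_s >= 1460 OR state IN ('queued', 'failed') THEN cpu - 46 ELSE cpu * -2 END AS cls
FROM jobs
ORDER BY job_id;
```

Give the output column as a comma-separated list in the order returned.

62, -14, -59, -8, -55, -41, 72, -23, -42

job_id=7: runtime_s >= 5903 AND cpu > 16 → 62
job_id=8: runtime_s >= 2176 → -14
job_id=9: runtime_s >= 2176 → -59
job_id=10: runtime_s >= 2176 → -8
job_id=11: runtime_s >= 2176 → -55
job_id=12: runtime_s >= 2176 → -41
job_id=13: runtime_s >= 5903 AND cpu > 16 → 72
job_id=14: runtime_s >= 2176 → -23
job_id=15: runtime_s >= 2176 → -42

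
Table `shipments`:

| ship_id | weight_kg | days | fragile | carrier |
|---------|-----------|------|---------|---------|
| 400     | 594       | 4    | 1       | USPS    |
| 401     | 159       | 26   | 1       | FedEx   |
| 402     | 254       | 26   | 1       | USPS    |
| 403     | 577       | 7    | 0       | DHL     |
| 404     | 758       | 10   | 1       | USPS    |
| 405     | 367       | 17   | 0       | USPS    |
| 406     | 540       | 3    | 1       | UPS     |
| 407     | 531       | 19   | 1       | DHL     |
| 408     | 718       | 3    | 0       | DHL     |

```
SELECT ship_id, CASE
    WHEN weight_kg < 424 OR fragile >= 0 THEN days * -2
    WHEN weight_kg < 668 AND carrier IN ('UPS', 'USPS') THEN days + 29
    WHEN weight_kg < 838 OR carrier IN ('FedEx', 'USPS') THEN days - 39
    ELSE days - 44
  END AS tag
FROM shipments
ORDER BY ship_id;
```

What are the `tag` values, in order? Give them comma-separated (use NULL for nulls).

-8, -52, -52, -14, -20, -34, -6, -38, -6

ship_id=400: weight_kg < 424 OR fragile >= 0 → -8
ship_id=401: weight_kg < 424 OR fragile >= 0 → -52
ship_id=402: weight_kg < 424 OR fragile >= 0 → -52
ship_id=403: weight_kg < 424 OR fragile >= 0 → -14
ship_id=404: weight_kg < 424 OR fragile >= 0 → -20
ship_id=405: weight_kg < 424 OR fragile >= 0 → -34
ship_id=406: weight_kg < 424 OR fragile >= 0 → -6
ship_id=407: weight_kg < 424 OR fragile >= 0 → -38
ship_id=408: weight_kg < 424 OR fragile >= 0 → -6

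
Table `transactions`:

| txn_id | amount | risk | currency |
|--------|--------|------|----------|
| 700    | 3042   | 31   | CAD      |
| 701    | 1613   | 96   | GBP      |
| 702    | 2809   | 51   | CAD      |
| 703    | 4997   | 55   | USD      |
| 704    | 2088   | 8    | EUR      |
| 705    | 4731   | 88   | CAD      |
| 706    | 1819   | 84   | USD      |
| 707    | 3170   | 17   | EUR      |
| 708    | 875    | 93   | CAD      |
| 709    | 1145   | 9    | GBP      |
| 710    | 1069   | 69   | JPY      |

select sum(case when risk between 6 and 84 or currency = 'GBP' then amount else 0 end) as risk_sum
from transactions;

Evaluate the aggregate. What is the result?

txn_id=700: ✓ → 3042
txn_id=701: ✓ → 1613
txn_id=702: ✓ → 2809
txn_id=703: ✓ → 4997
txn_id=704: ✓ → 2088
txn_id=705: ✗
txn_id=706: ✓ → 1819
txn_id=707: ✓ → 3170
txn_id=708: ✗
txn_id=709: ✓ → 1145
txn_id=710: ✓ → 1069
risk_sum = 3042 + 1613 + 2809 + 4997 + 2088 + 1819 + 3170 + 1145 + 1069 = 21752

21752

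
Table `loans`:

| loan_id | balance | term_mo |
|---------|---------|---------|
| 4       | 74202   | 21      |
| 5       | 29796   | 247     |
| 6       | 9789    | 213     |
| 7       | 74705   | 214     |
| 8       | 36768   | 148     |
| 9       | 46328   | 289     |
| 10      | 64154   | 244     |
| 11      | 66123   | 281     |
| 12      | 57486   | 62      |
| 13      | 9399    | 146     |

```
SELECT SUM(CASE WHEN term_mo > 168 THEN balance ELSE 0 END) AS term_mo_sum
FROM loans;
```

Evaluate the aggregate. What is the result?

290895

loan_id=4: ✗
loan_id=5: ✓ → 29796
loan_id=6: ✓ → 9789
loan_id=7: ✓ → 74705
loan_id=8: ✗
loan_id=9: ✓ → 46328
loan_id=10: ✓ → 64154
loan_id=11: ✓ → 66123
loan_id=12: ✗
loan_id=13: ✗
term_mo_sum = 29796 + 9789 + 74705 + 46328 + 64154 + 66123 = 290895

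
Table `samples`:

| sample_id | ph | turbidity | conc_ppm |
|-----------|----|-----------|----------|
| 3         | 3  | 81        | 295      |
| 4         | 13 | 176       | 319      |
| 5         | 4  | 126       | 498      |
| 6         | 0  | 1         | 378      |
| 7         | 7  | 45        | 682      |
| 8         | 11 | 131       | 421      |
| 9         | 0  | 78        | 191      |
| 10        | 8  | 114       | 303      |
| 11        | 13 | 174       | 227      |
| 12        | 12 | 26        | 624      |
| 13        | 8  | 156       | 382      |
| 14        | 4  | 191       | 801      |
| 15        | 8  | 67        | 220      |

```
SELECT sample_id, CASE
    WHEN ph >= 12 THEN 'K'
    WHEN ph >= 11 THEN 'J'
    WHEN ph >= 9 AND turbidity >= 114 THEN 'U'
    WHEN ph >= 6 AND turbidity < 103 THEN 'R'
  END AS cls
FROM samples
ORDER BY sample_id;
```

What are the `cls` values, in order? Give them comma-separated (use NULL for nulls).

NULL, K, NULL, NULL, R, J, NULL, NULL, K, K, NULL, NULL, R

sample_id=3: (no match → NULL) → NULL
sample_id=4: ph >= 12 → K
sample_id=5: (no match → NULL) → NULL
sample_id=6: (no match → NULL) → NULL
sample_id=7: ph >= 6 AND turbidity < 103 → R
sample_id=8: ph >= 11 → J
sample_id=9: (no match → NULL) → NULL
sample_id=10: (no match → NULL) → NULL
sample_id=11: ph >= 12 → K
sample_id=12: ph >= 12 → K
sample_id=13: (no match → NULL) → NULL
sample_id=14: (no match → NULL) → NULL
sample_id=15: ph >= 6 AND turbidity < 103 → R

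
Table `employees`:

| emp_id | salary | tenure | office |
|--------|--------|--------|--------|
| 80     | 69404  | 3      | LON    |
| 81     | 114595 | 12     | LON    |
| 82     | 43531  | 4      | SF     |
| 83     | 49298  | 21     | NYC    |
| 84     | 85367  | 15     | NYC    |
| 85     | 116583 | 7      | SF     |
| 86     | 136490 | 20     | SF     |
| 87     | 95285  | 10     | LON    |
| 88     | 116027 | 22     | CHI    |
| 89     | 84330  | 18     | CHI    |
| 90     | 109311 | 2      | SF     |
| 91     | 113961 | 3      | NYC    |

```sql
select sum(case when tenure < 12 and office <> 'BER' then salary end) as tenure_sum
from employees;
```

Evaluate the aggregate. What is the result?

emp_id=80: ✓ → 69404
emp_id=81: ✗
emp_id=82: ✓ → 43531
emp_id=83: ✗
emp_id=84: ✗
emp_id=85: ✓ → 116583
emp_id=86: ✗
emp_id=87: ✓ → 95285
emp_id=88: ✗
emp_id=89: ✗
emp_id=90: ✓ → 109311
emp_id=91: ✓ → 113961
tenure_sum = 69404 + 43531 + 116583 + 95285 + 109311 + 113961 = 548075

548075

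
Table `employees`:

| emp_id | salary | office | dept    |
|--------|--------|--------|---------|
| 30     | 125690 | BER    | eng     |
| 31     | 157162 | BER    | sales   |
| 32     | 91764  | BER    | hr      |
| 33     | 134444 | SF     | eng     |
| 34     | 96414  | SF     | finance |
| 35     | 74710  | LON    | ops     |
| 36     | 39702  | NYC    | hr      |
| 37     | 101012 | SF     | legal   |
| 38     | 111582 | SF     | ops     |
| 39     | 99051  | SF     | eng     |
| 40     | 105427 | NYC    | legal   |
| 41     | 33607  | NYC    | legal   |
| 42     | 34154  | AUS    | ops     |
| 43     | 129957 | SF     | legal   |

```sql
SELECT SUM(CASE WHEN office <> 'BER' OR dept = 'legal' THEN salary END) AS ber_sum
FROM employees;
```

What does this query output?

960060

emp_id=30: ✗
emp_id=31: ✗
emp_id=32: ✗
emp_id=33: ✓ → 134444
emp_id=34: ✓ → 96414
emp_id=35: ✓ → 74710
emp_id=36: ✓ → 39702
emp_id=37: ✓ → 101012
emp_id=38: ✓ → 111582
emp_id=39: ✓ → 99051
emp_id=40: ✓ → 105427
emp_id=41: ✓ → 33607
emp_id=42: ✓ → 34154
emp_id=43: ✓ → 129957
ber_sum = 134444 + 96414 + 74710 + 39702 + 101012 + 111582 + 99051 + 105427 + 33607 + 34154 + 129957 = 960060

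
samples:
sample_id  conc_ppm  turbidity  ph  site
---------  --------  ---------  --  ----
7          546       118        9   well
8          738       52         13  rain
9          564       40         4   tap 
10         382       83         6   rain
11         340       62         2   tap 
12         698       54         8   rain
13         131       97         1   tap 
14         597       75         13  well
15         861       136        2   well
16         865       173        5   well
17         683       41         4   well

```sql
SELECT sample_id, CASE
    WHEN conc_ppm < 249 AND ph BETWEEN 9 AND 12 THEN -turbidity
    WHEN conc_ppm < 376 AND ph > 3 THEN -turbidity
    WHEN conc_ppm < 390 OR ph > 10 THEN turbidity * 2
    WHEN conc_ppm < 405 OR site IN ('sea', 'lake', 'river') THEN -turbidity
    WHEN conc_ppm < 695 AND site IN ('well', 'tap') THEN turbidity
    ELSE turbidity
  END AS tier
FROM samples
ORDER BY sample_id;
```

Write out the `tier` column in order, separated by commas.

sample_id=7: conc_ppm < 695 AND site IN ('well', 'tap') → 118
sample_id=8: conc_ppm < 390 OR ph > 10 → 104
sample_id=9: conc_ppm < 695 AND site IN ('well', 'tap') → 40
sample_id=10: conc_ppm < 390 OR ph > 10 → 166
sample_id=11: conc_ppm < 390 OR ph > 10 → 124
sample_id=12: ELSE → 54
sample_id=13: conc_ppm < 390 OR ph > 10 → 194
sample_id=14: conc_ppm < 390 OR ph > 10 → 150
sample_id=15: ELSE → 136
sample_id=16: ELSE → 173
sample_id=17: conc_ppm < 695 AND site IN ('well', 'tap') → 41

118, 104, 40, 166, 124, 54, 194, 150, 136, 173, 41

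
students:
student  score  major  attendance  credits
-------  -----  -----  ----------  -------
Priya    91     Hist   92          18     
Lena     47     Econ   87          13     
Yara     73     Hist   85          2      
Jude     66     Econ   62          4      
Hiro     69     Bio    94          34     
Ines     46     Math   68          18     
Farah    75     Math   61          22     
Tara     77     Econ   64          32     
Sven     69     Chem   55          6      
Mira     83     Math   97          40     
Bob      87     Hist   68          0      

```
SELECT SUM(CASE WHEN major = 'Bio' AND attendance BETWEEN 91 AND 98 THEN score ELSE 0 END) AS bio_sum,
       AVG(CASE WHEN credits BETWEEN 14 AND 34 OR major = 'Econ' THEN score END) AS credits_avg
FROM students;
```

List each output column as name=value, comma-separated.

bio_sum=69, credits_avg=67.2857142857

[bio_sum: major = 'Bio' AND attendance BETWEEN 91 AND 98]
student=Priya: ✗
student=Lena: ✗
student=Yara: ✗
student=Jude: ✗
student=Hiro: ✓ → 69
student=Ines: ✗
student=Farah: ✗
student=Tara: ✗
student=Sven: ✗
student=Mira: ✗
student=Bob: ✗
bio_sum = 69
—
[credits_avg: credits BETWEEN 14 AND 34 OR major = 'Econ']
student=Priya: ✓ → 91
student=Lena: ✓ → 47
student=Yara: ✗
student=Jude: ✓ → 66
student=Hiro: ✓ → 69
student=Ines: ✓ → 46
student=Farah: ✓ → 75
student=Tara: ✓ → 77
student=Sven: ✗
student=Mira: ✗
student=Bob: ✗
credits_avg = (91 + 47 + 66 + 69 + 46 + 75 + 77) / 7 = 67.2857142857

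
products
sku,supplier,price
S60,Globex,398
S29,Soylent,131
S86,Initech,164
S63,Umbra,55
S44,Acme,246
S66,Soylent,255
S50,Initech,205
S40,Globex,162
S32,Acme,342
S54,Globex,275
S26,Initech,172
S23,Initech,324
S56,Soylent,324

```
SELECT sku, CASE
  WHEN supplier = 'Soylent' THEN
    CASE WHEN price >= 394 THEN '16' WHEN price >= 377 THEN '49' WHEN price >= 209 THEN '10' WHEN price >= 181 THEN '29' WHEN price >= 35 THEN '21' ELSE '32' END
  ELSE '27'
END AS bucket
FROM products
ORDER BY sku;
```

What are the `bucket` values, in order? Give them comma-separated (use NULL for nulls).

sku=S23: supplier='Initech' → outer ELSE → 27
sku=S26: supplier='Initech' → outer ELSE → 27
sku=S29: supplier='Soylent' → inner[price >= 35] → 21
sku=S32: supplier='Acme' → outer ELSE → 27
sku=S40: supplier='Globex' → outer ELSE → 27
sku=S44: supplier='Acme' → outer ELSE → 27
sku=S50: supplier='Initech' → outer ELSE → 27
sku=S54: supplier='Globex' → outer ELSE → 27
sku=S56: supplier='Soylent' → inner[price >= 209] → 10
sku=S60: supplier='Globex' → outer ELSE → 27
sku=S63: supplier='Umbra' → outer ELSE → 27
sku=S66: supplier='Soylent' → inner[price >= 209] → 10
sku=S86: supplier='Initech' → outer ELSE → 27

27, 27, 21, 27, 27, 27, 27, 27, 10, 27, 27, 10, 27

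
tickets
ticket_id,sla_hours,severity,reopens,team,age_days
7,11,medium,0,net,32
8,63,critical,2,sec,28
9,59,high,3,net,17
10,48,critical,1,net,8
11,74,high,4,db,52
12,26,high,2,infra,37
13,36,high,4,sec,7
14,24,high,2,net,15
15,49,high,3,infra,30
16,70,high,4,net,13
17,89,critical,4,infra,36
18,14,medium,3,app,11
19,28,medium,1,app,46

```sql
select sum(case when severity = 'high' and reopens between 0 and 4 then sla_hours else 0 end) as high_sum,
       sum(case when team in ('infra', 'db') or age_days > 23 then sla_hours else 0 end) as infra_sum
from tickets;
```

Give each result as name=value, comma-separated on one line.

[high_sum: severity = 'high' and reopens between 0 and 4]
ticket_id=7: ✗
ticket_id=8: ✗
ticket_id=9: ✓ → 59
ticket_id=10: ✗
ticket_id=11: ✓ → 74
ticket_id=12: ✓ → 26
ticket_id=13: ✓ → 36
ticket_id=14: ✓ → 24
ticket_id=15: ✓ → 49
ticket_id=16: ✓ → 70
ticket_id=17: ✗
ticket_id=18: ✗
ticket_id=19: ✗
high_sum = 59 + 74 + 26 + 36 + 24 + 49 + 70 = 338
—
[infra_sum: team in ('infra', 'db') or age_days > 23]
ticket_id=7: ✓ → 11
ticket_id=8: ✓ → 63
ticket_id=9: ✗
ticket_id=10: ✗
ticket_id=11: ✓ → 74
ticket_id=12: ✓ → 26
ticket_id=13: ✗
ticket_id=14: ✗
ticket_id=15: ✓ → 49
ticket_id=16: ✗
ticket_id=17: ✓ → 89
ticket_id=18: ✗
ticket_id=19: ✓ → 28
infra_sum = 11 + 63 + 74 + 26 + 49 + 89 + 28 = 340

high_sum=338, infra_sum=340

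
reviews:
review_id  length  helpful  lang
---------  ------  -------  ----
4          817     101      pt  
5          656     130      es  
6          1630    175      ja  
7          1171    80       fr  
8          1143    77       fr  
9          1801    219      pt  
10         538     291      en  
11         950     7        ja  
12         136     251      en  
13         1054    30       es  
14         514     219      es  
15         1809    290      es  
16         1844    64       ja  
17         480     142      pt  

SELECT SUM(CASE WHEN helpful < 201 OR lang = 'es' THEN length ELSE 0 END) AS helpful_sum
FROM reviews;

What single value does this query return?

12068

review_id=4: ✓ → 817
review_id=5: ✓ → 656
review_id=6: ✓ → 1630
review_id=7: ✓ → 1171
review_id=8: ✓ → 1143
review_id=9: ✗
review_id=10: ✗
review_id=11: ✓ → 950
review_id=12: ✗
review_id=13: ✓ → 1054
review_id=14: ✓ → 514
review_id=15: ✓ → 1809
review_id=16: ✓ → 1844
review_id=17: ✓ → 480
helpful_sum = 817 + 656 + 1630 + 1171 + 1143 + 950 + 1054 + 514 + 1809 + 1844 + 480 = 12068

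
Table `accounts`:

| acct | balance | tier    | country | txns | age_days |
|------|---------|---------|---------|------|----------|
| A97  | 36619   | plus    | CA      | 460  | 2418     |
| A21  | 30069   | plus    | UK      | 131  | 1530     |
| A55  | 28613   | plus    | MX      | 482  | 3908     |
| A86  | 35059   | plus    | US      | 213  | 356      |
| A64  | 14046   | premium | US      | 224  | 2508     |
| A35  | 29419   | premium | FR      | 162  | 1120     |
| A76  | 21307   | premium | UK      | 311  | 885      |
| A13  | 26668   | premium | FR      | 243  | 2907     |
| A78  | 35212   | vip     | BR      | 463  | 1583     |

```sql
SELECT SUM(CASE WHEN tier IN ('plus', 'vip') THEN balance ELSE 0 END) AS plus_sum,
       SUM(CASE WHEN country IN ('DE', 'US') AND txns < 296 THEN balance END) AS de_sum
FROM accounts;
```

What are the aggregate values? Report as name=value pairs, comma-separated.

[plus_sum: tier IN ('plus', 'vip')]
acct=A97: ✓ → 36619
acct=A21: ✓ → 30069
acct=A55: ✓ → 28613
acct=A86: ✓ → 35059
acct=A64: ✗
acct=A35: ✗
acct=A76: ✗
acct=A13: ✗
acct=A78: ✓ → 35212
plus_sum = 36619 + 30069 + 28613 + 35059 + 35212 = 165572
—
[de_sum: country IN ('DE', 'US') AND txns < 296]
acct=A97: ✗
acct=A21: ✗
acct=A55: ✗
acct=A86: ✓ → 35059
acct=A64: ✓ → 14046
acct=A35: ✗
acct=A76: ✗
acct=A13: ✗
acct=A78: ✗
de_sum = 35059 + 14046 = 49105

plus_sum=165572, de_sum=49105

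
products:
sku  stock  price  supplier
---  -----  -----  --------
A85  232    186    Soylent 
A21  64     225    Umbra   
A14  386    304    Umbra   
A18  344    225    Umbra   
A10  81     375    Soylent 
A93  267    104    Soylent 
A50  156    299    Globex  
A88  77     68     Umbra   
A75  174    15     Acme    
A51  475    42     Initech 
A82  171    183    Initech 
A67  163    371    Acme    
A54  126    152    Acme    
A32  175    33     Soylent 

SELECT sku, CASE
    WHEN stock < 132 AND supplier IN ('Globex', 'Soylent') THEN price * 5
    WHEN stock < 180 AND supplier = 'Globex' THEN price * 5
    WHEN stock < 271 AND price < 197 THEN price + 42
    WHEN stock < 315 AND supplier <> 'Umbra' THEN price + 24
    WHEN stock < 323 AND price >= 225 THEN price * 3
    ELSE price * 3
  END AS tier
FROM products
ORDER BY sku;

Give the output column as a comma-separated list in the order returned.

1875, 912, 675, 675, 75, 1495, 126, 194, 395, 57, 225, 228, 110, 146

sku=A10: stock < 132 AND supplier IN ('Globex', 'Soylent') → 1875
sku=A14: ELSE → 912
sku=A18: ELSE → 675
sku=A21: stock < 323 AND price >= 225 → 675
sku=A32: stock < 271 AND price < 197 → 75
sku=A50: stock < 180 AND supplier = 'Globex' → 1495
sku=A51: ELSE → 126
sku=A54: stock < 271 AND price < 197 → 194
sku=A67: stock < 315 AND supplier <> 'Umbra' → 395
sku=A75: stock < 271 AND price < 197 → 57
sku=A82: stock < 271 AND price < 197 → 225
sku=A85: stock < 271 AND price < 197 → 228
sku=A88: stock < 271 AND price < 197 → 110
sku=A93: stock < 271 AND price < 197 → 146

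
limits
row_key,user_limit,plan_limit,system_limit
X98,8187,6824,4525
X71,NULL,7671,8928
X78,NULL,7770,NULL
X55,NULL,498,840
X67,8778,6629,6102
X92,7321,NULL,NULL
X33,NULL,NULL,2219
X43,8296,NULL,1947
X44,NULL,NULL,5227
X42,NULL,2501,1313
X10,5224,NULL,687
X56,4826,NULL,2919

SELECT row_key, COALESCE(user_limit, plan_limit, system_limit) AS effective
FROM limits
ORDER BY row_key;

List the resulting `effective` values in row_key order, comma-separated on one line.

row_key=X10: user_limit=5224 → 5224
row_key=X33: user_limit=NULL, plan_limit=NULL, system_limit=2219 → 2219
row_key=X42: user_limit=NULL, plan_limit=2501 → 2501
row_key=X43: user_limit=8296 → 8296
row_key=X44: user_limit=NULL, plan_limit=NULL, system_limit=5227 → 5227
row_key=X55: user_limit=NULL, plan_limit=498 → 498
row_key=X56: user_limit=4826 → 4826
row_key=X67: user_limit=8778 → 8778
row_key=X71: user_limit=NULL, plan_limit=7671 → 7671
row_key=X78: user_limit=NULL, plan_limit=7770 → 7770
row_key=X92: user_limit=7321 → 7321
row_key=X98: user_limit=8187 → 8187

5224, 2219, 2501, 8296, 5227, 498, 4826, 8778, 7671, 7770, 7321, 8187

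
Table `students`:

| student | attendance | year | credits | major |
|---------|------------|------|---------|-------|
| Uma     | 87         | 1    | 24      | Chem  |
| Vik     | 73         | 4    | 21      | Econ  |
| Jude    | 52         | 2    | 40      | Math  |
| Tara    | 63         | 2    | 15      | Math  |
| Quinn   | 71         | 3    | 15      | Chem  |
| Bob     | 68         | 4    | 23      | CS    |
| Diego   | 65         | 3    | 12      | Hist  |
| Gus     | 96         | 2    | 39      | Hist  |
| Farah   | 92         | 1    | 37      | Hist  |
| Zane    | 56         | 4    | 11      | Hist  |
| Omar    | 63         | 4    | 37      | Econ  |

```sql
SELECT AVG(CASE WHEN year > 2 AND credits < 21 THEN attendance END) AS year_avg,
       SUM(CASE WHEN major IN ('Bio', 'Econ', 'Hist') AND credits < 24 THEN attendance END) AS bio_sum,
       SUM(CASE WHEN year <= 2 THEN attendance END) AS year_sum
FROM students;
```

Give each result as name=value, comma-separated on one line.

year_avg=64, bio_sum=194, year_sum=390

[year_avg: year > 2 AND credits < 21]
student=Uma: ✗
student=Vik: ✗
student=Jude: ✗
student=Tara: ✗
student=Quinn: ✓ → 71
student=Bob: ✗
student=Diego: ✓ → 65
student=Gus: ✗
student=Farah: ✗
student=Zane: ✓ → 56
student=Omar: ✗
year_avg = (71 + 65 + 56) / 3 = 64
—
[bio_sum: major IN ('Bio', 'Econ', 'Hist') AND credits < 24]
student=Uma: ✗
student=Vik: ✓ → 73
student=Jude: ✗
student=Tara: ✗
student=Quinn: ✗
student=Bob: ✗
student=Diego: ✓ → 65
student=Gus: ✗
student=Farah: ✗
student=Zane: ✓ → 56
student=Omar: ✗
bio_sum = 73 + 65 + 56 = 194
—
[year_sum: year <= 2]
student=Uma: ✓ → 87
student=Vik: ✗
student=Jude: ✓ → 52
student=Tara: ✓ → 63
student=Quinn: ✗
student=Bob: ✗
student=Diego: ✗
student=Gus: ✓ → 96
student=Farah: ✓ → 92
student=Zane: ✗
student=Omar: ✗
year_sum = 87 + 52 + 63 + 96 + 92 = 390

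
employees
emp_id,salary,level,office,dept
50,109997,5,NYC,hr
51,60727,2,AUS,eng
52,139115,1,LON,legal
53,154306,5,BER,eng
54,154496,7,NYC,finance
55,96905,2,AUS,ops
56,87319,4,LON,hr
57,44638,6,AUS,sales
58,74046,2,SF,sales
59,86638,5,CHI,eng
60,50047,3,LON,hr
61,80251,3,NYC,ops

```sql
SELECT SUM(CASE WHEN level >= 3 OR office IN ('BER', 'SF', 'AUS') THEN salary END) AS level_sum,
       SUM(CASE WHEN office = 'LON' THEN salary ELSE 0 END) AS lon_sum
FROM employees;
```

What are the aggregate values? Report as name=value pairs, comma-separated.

[level_sum: level >= 3 OR office IN ('BER', 'SF', 'AUS')]
emp_id=50: ✓ → 109997
emp_id=51: ✓ → 60727
emp_id=52: ✗
emp_id=53: ✓ → 154306
emp_id=54: ✓ → 154496
emp_id=55: ✓ → 96905
emp_id=56: ✓ → 87319
emp_id=57: ✓ → 44638
emp_id=58: ✓ → 74046
emp_id=59: ✓ → 86638
emp_id=60: ✓ → 50047
emp_id=61: ✓ → 80251
level_sum = 109997 + 60727 + 154306 + 154496 + 96905 + 87319 + 44638 + 74046 + 86638 + 50047 + 80251 = 999370
—
[lon_sum: office = 'LON']
emp_id=50: ✗
emp_id=51: ✗
emp_id=52: ✓ → 139115
emp_id=53: ✗
emp_id=54: ✗
emp_id=55: ✗
emp_id=56: ✓ → 87319
emp_id=57: ✗
emp_id=58: ✗
emp_id=59: ✗
emp_id=60: ✓ → 50047
emp_id=61: ✗
lon_sum = 139115 + 87319 + 50047 = 276481

level_sum=999370, lon_sum=276481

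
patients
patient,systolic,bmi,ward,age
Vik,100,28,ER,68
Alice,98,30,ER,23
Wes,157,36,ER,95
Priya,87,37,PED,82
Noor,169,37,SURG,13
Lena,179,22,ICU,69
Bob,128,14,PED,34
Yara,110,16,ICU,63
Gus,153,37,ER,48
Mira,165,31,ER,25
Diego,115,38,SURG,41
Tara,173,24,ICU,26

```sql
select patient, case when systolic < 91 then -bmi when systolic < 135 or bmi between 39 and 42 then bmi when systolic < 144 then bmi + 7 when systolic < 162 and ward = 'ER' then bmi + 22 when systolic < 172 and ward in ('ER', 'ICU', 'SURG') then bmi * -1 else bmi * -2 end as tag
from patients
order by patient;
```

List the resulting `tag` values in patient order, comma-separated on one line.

patient=Alice: systolic < 135 or bmi between 39 and 42 → 30
patient=Bob: systolic < 135 or bmi between 39 and 42 → 14
patient=Diego: systolic < 135 or bmi between 39 and 42 → 38
patient=Gus: systolic < 162 and ward = 'ER' → 59
patient=Lena: ELSE → -44
patient=Mira: systolic < 172 and ward in ('ER', 'ICU', 'SURG') → -31
patient=Noor: systolic < 172 and ward in ('ER', 'ICU', 'SURG') → -37
patient=Priya: systolic < 91 → -37
patient=Tara: ELSE → -48
patient=Vik: systolic < 135 or bmi between 39 and 42 → 28
patient=Wes: systolic < 162 and ward = 'ER' → 58
patient=Yara: systolic < 135 or bmi between 39 and 42 → 16

30, 14, 38, 59, -44, -31, -37, -37, -48, 28, 58, 16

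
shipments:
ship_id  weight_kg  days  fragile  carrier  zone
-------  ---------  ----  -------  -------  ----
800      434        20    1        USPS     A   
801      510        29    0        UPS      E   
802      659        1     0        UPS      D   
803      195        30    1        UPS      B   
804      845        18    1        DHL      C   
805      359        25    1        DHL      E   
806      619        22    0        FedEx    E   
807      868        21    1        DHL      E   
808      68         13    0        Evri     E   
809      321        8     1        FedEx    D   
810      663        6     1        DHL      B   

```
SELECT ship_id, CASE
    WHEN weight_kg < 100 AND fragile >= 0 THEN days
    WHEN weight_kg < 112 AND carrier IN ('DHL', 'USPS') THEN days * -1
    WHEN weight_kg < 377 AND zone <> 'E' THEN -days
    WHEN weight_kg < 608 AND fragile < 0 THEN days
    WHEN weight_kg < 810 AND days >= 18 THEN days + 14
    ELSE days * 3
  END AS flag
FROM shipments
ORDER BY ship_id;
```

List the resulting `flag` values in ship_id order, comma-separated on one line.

34, 43, 3, -30, 54, 39, 36, 63, 13, -8, 18

ship_id=800: weight_kg < 810 AND days >= 18 → 34
ship_id=801: weight_kg < 810 AND days >= 18 → 43
ship_id=802: ELSE → 3
ship_id=803: weight_kg < 377 AND zone <> 'E' → -30
ship_id=804: ELSE → 54
ship_id=805: weight_kg < 810 AND days >= 18 → 39
ship_id=806: weight_kg < 810 AND days >= 18 → 36
ship_id=807: ELSE → 63
ship_id=808: weight_kg < 100 AND fragile >= 0 → 13
ship_id=809: weight_kg < 377 AND zone <> 'E' → -8
ship_id=810: ELSE → 18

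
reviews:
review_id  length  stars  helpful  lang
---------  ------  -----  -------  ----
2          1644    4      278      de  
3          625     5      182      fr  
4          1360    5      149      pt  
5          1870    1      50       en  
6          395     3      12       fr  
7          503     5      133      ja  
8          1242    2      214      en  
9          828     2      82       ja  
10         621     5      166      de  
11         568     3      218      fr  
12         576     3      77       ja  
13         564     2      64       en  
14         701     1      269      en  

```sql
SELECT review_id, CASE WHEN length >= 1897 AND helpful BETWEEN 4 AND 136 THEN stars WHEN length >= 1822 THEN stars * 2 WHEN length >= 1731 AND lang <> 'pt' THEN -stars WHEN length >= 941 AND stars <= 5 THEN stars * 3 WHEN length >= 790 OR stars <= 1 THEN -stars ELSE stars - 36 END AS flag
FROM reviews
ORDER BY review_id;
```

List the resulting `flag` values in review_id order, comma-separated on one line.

12, -31, 15, 2, -33, -31, 6, -2, -31, -33, -33, -34, -1

review_id=2: length >= 941 AND stars <= 5 → 12
review_id=3: ELSE → -31
review_id=4: length >= 941 AND stars <= 5 → 15
review_id=5: length >= 1822 → 2
review_id=6: ELSE → -33
review_id=7: ELSE → -31
review_id=8: length >= 941 AND stars <= 5 → 6
review_id=9: length >= 790 OR stars <= 1 → -2
review_id=10: ELSE → -31
review_id=11: ELSE → -33
review_id=12: ELSE → -33
review_id=13: ELSE → -34
review_id=14: length >= 790 OR stars <= 1 → -1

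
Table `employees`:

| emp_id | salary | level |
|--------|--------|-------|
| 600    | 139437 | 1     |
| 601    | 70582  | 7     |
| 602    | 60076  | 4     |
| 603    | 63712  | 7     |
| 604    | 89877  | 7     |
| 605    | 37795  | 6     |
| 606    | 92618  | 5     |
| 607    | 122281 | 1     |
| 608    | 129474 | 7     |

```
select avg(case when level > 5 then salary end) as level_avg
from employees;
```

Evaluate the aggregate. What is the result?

emp_id=600: ✗
emp_id=601: ✓ → 70582
emp_id=602: ✗
emp_id=603: ✓ → 63712
emp_id=604: ✓ → 89877
emp_id=605: ✓ → 37795
emp_id=606: ✗
emp_id=607: ✗
emp_id=608: ✓ → 129474
level_avg = (70582 + 63712 + 89877 + 37795 + 129474) / 5 = 78288

78288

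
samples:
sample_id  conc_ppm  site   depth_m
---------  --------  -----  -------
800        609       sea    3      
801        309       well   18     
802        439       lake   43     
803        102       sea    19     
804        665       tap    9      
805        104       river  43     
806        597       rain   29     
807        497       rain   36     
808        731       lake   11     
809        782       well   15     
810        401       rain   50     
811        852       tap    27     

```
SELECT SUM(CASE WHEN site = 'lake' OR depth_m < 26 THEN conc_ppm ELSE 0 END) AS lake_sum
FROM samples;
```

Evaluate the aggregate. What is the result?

3637

sample_id=800: ✓ → 609
sample_id=801: ✓ → 309
sample_id=802: ✓ → 439
sample_id=803: ✓ → 102
sample_id=804: ✓ → 665
sample_id=805: ✗
sample_id=806: ✗
sample_id=807: ✗
sample_id=808: ✓ → 731
sample_id=809: ✓ → 782
sample_id=810: ✗
sample_id=811: ✗
lake_sum = 609 + 309 + 439 + 102 + 665 + 731 + 782 = 3637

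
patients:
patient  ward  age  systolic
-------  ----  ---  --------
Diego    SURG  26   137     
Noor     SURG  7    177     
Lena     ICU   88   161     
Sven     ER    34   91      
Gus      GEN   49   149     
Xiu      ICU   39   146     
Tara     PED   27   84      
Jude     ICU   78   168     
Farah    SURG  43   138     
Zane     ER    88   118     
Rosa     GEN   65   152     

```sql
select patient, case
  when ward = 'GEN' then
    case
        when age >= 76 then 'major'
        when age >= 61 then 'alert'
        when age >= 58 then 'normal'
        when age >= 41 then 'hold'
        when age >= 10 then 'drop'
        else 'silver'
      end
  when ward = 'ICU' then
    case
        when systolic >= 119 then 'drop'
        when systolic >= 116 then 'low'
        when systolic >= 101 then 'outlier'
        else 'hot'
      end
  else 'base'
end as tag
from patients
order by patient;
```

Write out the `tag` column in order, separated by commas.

base, base, hold, drop, drop, base, alert, base, base, drop, base

patient=Diego: ward='SURG' → outer ELSE → base
patient=Farah: ward='SURG' → outer ELSE → base
patient=Gus: ward='GEN' → inner[age >= 41] → hold
patient=Jude: ward='ICU' → inner[systolic >= 119] → drop
patient=Lena: ward='ICU' → inner[systolic >= 119] → drop
patient=Noor: ward='SURG' → outer ELSE → base
patient=Rosa: ward='GEN' → inner[age >= 61] → alert
patient=Sven: ward='ER' → outer ELSE → base
patient=Tara: ward='PED' → outer ELSE → base
patient=Xiu: ward='ICU' → inner[systolic >= 119] → drop
patient=Zane: ward='ER' → outer ELSE → base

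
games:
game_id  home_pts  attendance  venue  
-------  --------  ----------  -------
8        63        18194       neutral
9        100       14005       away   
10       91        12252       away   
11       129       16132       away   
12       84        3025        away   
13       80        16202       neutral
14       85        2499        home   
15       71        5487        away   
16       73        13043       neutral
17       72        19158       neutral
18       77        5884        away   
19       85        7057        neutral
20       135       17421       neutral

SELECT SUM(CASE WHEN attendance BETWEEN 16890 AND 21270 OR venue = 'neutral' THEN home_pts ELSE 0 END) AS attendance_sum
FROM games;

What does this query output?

508

game_id=8: ✓ → 63
game_id=9: ✗
game_id=10: ✗
game_id=11: ✗
game_id=12: ✗
game_id=13: ✓ → 80
game_id=14: ✗
game_id=15: ✗
game_id=16: ✓ → 73
game_id=17: ✓ → 72
game_id=18: ✗
game_id=19: ✓ → 85
game_id=20: ✓ → 135
attendance_sum = 63 + 80 + 73 + 72 + 85 + 135 = 508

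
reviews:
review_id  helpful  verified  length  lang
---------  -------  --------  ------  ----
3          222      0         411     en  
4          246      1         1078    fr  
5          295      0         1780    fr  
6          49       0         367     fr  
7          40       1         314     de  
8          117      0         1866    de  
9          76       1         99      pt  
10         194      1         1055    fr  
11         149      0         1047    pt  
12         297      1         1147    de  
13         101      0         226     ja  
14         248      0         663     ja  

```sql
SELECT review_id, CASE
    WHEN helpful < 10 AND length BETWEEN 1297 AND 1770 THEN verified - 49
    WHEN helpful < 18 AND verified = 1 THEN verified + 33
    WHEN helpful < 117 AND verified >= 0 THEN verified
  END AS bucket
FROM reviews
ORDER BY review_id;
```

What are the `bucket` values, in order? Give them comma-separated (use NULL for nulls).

NULL, NULL, NULL, 0, 1, NULL, 1, NULL, NULL, NULL, 0, NULL

review_id=3: (no match → NULL) → NULL
review_id=4: (no match → NULL) → NULL
review_id=5: (no match → NULL) → NULL
review_id=6: helpful < 117 AND verified >= 0 → 0
review_id=7: helpful < 117 AND verified >= 0 → 1
review_id=8: (no match → NULL) → NULL
review_id=9: helpful < 117 AND verified >= 0 → 1
review_id=10: (no match → NULL) → NULL
review_id=11: (no match → NULL) → NULL
review_id=12: (no match → NULL) → NULL
review_id=13: helpful < 117 AND verified >= 0 → 0
review_id=14: (no match → NULL) → NULL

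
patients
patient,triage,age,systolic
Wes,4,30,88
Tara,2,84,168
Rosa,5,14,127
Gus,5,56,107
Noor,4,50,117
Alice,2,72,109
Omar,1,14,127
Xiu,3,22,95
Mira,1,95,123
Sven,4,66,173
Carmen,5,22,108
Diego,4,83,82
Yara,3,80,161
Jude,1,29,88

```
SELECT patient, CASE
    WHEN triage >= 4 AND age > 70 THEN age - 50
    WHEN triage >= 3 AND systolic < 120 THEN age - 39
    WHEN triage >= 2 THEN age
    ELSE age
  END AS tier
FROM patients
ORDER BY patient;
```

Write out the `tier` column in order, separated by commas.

patient=Alice: triage >= 2 → 72
patient=Carmen: triage >= 3 AND systolic < 120 → -17
patient=Diego: triage >= 4 AND age > 70 → 33
patient=Gus: triage >= 3 AND systolic < 120 → 17
patient=Jude: ELSE → 29
patient=Mira: ELSE → 95
patient=Noor: triage >= 3 AND systolic < 120 → 11
patient=Omar: ELSE → 14
patient=Rosa: triage >= 2 → 14
patient=Sven: triage >= 2 → 66
patient=Tara: triage >= 2 → 84
patient=Wes: triage >= 3 AND systolic < 120 → -9
patient=Xiu: triage >= 3 AND systolic < 120 → -17
patient=Yara: triage >= 2 → 80

72, -17, 33, 17, 29, 95, 11, 14, 14, 66, 84, -9, -17, 80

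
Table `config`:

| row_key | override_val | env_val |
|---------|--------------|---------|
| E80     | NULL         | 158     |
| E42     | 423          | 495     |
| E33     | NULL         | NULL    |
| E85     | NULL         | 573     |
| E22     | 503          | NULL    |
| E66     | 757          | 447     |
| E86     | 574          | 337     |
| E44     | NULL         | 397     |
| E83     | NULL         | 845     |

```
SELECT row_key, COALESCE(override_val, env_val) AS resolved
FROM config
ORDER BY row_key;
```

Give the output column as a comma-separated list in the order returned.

row_key=E22: override_val=503 → 503
row_key=E33: override_val=NULL, env_val=NULL (all NULL) → NULL
row_key=E42: override_val=423 → 423
row_key=E44: override_val=NULL, env_val=397 → 397
row_key=E66: override_val=757 → 757
row_key=E80: override_val=NULL, env_val=158 → 158
row_key=E83: override_val=NULL, env_val=845 → 845
row_key=E85: override_val=NULL, env_val=573 → 573
row_key=E86: override_val=574 → 574

503, NULL, 423, 397, 757, 158, 845, 573, 574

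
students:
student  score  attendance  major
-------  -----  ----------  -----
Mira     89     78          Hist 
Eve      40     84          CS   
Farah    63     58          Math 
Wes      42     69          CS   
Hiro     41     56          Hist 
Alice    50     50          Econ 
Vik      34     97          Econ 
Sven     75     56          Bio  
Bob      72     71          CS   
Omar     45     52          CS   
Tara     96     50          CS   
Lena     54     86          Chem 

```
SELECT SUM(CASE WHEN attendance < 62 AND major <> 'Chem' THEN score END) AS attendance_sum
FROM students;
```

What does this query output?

student=Mira: ✗
student=Eve: ✗
student=Farah: ✓ → 63
student=Wes: ✗
student=Hiro: ✓ → 41
student=Alice: ✓ → 50
student=Vik: ✗
student=Sven: ✓ → 75
student=Bob: ✗
student=Omar: ✓ → 45
student=Tara: ✓ → 96
student=Lena: ✗
attendance_sum = 63 + 41 + 50 + 75 + 45 + 96 = 370

370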